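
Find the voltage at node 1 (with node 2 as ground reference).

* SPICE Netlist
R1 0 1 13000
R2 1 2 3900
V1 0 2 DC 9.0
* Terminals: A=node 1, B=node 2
Nodal analysis, taking node 2 as the 0 V reference.
Source V1 fixes V_0 = 9 V.
KCL at each unknown node (sum of currents leaving = 0; resistances in Ω):
  Node 1: (V_1 - 9)/13000 + (V_1 - 0)/3900 = 0
Collecting terms: 0.0003333 × V_1 = 0.0006923  =>  V_1 = 2.077 V
The requested potential is V_1 = 2.077 V.

Final answer: V_1 = 2.077 V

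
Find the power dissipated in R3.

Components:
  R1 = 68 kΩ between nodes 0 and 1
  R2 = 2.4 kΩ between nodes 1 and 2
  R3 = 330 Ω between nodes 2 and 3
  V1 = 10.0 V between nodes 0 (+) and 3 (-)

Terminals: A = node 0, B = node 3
Nodal analysis, taking node 3 as the 0 V reference.
Source V1 fixes V_0 = 10 V.
KCL at each unknown node (sum of currents leaving = 0; resistances in Ω):
  Node 1: (V_1 - 10)/68000 + (V_1 - V_2)/2400 = 0
  Node 2: (V_2 - V_1)/2400 + (V_2 - 0)/330 = 0
Collecting terms (coefficients in siemens):
  0.0004314·V_1 - 0.0004167·V_2 = 0.0001471
  0.003447·V_2 - 0.0004167·V_1 = 0
Determinant D = (0.0004314)(0.003447) - (-0.0004167)(-0.0004167) = 0.000001313
V_1 = [(0.0001471)(0.003447) - (-0.0004167)(0)]/D = 0.386 V
V_2 = [(0.0004314)(0) - (0.0001471)(-0.0004167)]/D = 0.04666 V
I_R3 = (V_2 - V_3)/R3 = (0.04666 - 0)/330 = 0.0001414 A
P_R3 = I_R3² × R3 = (0.0001414)² × 330 = 0.000006596 W

Final answer: 6.596e-06 W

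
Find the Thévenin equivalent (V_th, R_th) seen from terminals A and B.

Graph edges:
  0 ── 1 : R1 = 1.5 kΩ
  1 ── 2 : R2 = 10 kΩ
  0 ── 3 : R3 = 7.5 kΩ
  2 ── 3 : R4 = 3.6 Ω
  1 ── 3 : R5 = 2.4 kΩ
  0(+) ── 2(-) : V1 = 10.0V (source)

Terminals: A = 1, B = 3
Step 1 — V_th is the open-circuit voltage V_A - V_B (nothing connected across the terminals).
Nodal analysis, taking node 2 as the 0 V reference.
Source V1 fixes V_0 = 10 V.
KCL at each unknown node (sum of currents leaving = 0; resistances in Ω):
  Node 1: (V_1 - 10)/1500 + (V_1 - 0)/10000 + (V_1 - V_3)/2400 = 0
  Node 3: (V_3 - 10)/7500 + (V_3 - 0)/3.6 + (V_3 - V_1)/2400 = 0
Collecting terms (coefficients in siemens):
  0.001183·V_1 - 0.0004167·V_3 = 0.006667
  0.2783·V_3 - 0.0004167·V_1 = 0.001333
Determinant D = (0.001183)(0.2783) - (-0.0004167)(-0.0004167) = 0.0003292
V_1 = [(0.006667)(0.2783) - (-0.0004167)(0.001333)]/D = 5.638 V
V_3 = [(0.001183)(0.001333) - (0.006667)(-0.0004167)]/D = 0.01323 V
V_th = V_1 - V_3 = 5.638 - 0.01323 = 5.625 V
Step 2 — R_th: zero the source — replace V1 by a short circuit (node 2 merges into node 0) — and find the resistance seen between A (node 1) and B (node 3).
Reduce the network between node 1 (A) and node 3 (B) by series/parallel combination:
  Rp1 = R1 ‖ R2 (parallel, both between nodes 0 and 1) = 1/(1/1500 + 1/10000) = 1304 Ω
  Rp2 = R3 ‖ R4 (parallel, both between nodes 0 and 3) = 1/(1/7500 + 1/3.6) = 3.598 Ω
  Rs1 = Rp1 + Rp2 (series, joined only at node 0) = 1304 + 3.598 = 1308 Ω
  Rp3 = R5 ‖ Rs1 (parallel, both between nodes 1 and 3) = 1/(1/2400 + 1/1308) = 846.6 Ω
R_th = 846.6 Ω

Final answer: V_th = 5.625 V, R_th = 846.6 Ω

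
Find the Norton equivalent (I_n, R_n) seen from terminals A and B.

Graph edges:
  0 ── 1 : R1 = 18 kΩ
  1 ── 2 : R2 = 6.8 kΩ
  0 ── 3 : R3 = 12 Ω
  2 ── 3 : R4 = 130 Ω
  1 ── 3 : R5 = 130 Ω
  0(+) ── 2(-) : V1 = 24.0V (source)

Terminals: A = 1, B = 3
Find the Thévenin equivalent first; then I_n = V_th/R_th and R_n = R_th.
Step 1 — V_th is the open-circuit voltage V_A - V_B (nothing connected across the terminals).
Nodal analysis, taking node 2 as the 0 V reference.
Source V1 fixes V_0 = 24 V.
KCL at each unknown node (sum of currents leaving = 0; resistances in Ω):
  Node 1: (V_1 - 24)/18000 + (V_1 - 0)/6800 + (V_1 - V_3)/130 = 0
  Node 3: (V_3 - 24)/12 + (V_3 - 0)/130 + (V_3 - V_1)/130 = 0
Collecting terms (coefficients in siemens):
  0.007895·V_1 - 0.007692·V_3 = 0.001333
  0.09872·V_3 - 0.007692·V_1 = 2
Determinant D = (0.007895)(0.09872) - (-0.007692)(-0.007692) = 0.0007202
V_1 = [(0.001333)(0.09872) - (-0.007692)(2)]/D = 21.54 V
V_3 = [(0.007895)(2) - (0.001333)(-0.007692)]/D = 21.94 V
V_th = V_1 - V_3 = 21.54 - 21.94 = -0.3941 V
Step 2 — R_th: zero the source — replace V1 by a short circuit (node 2 merges into node 0) — and find the resistance seen between A (node 1) and B (node 3).
Reduce the network between node 1 (A) and node 3 (B) by series/parallel combination:
  Rp1 = R1 ‖ R2 (parallel, both between nodes 0 and 1) = 1/(1/18000 + 1/6800) = 4935 Ω
  Rp2 = R3 ‖ R4 (parallel, both between nodes 0 and 3) = 1/(1/12 + 1/130) = 10.99 Ω
  Rs1 = Rp1 + Rp2 (series, joined only at node 0) = 4935 + 10.99 = 4946 Ω
  Rp3 = R5 ‖ Rs1 (parallel, both between nodes 1 and 3) = 1/(1/130 + 1/4946) = 126.7 Ω
R_th = 126.7 Ω
I_n = V_th/R_th = -0.3941/126.7 = -0.003112 A, and R_n = R_th = 126.7 Ω

Final answer: I_n = -0.003112 A, R_n = 126.7 Ω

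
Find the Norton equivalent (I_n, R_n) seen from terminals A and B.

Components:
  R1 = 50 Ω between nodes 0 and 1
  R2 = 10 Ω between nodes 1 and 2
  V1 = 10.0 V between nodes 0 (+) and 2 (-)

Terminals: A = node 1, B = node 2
Find the Thévenin equivalent first; then I_n = V_th/R_th and R_n = R_th.
Step 1 — V_th is the open-circuit voltage V_A - V_B (nothing connected across the terminals).
Nodal analysis, taking node 2 as the 0 V reference.
Source V1 fixes V_0 = 10 V.
KCL at each unknown node (sum of currents leaving = 0; resistances in Ω):
  Node 1: (V_1 - 10)/50 + (V_1 - 0)/10 = 0
Collecting terms: 0.12 × V_1 = 0.2  =>  V_1 = 1.667 V
V_th = V_1 - V_2 = 1.667 - 0 = 1.667 V
Step 2 — R_th: zero the source — replace V1 by a short circuit (node 2 merges into node 0) — and find the resistance seen between A (node 1) and B (node 0).
Reduce the network between node 1 (A) and node 0 (B) by series/parallel combination:
  Rp1 = R1 ‖ R2 (parallel, both between nodes 0 and 1) = 1/(1/50 + 1/10) = 8.333 Ω
R_th = 8.333 Ω
I_n = V_th/R_th = 1.667/8.333 = 0.2 A, and R_n = R_th = 8.333 Ω

Final answer: I_n = 0.2 A, R_n = 8.333 Ω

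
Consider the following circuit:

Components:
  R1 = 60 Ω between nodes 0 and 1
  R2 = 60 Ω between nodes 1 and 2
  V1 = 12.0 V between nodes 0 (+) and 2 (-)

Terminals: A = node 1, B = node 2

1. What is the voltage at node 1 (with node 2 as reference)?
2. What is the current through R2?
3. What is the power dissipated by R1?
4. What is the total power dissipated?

Nodal analysis, taking node 2 as the 0 V reference.
Source V1 fixes V_0 = 12 V.
KCL at each unknown node (sum of currents leaving = 0; resistances in Ω):
  Node 1: (V_1 - 12)/60 + (V_1 - 0)/60 = 0
Collecting terms: 0.03333 × V_1 = 0.2  =>  V_1 = 6 V
Part 1:
  Read off the nodal solution: V_1 = 6 V
Part 2:
  I_R2 = (V_1 - V_2)/R2 = (6 - 0)/60 = 0.1 A
  Magnitude: I_R2 = 0.1 A
Part 3:
  I_R1 = (V_0 - V_1)/R1 = (12 - 6)/60 = 0.1 A
  P_R1 = I_R1² × R1 = (0.1)² × 60 = 0.6 W
Part 4:
  Power in each resistor, P = (ΔV)²/R:
    P_R1 = (12 - 6)²/60 = 0.6 W
    P_R2 = (6 - 0)²/60 = 0.6 W
  P_total = P_R1 + P_R2 = 1.2 W

Final answers:
1. V_1 = 6 V
2. I_R2 = 0.1 A
3. P_R1 = 0.6 W
4. P_total = 1.2 W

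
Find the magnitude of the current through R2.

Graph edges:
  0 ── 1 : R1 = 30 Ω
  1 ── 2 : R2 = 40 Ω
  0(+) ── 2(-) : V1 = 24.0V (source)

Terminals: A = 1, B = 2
Nodal analysis, taking node 2 as the 0 V reference.
Source V1 fixes V_0 = 24 V.
KCL at each unknown node (sum of currents leaving = 0; resistances in Ω):
  Node 1: (V_1 - 24)/30 + (V_1 - 0)/40 = 0
Collecting terms: 0.05833 × V_1 = 0.8  =>  V_1 = 13.71 V
I_R2 = (V_1 - V_2)/R2 = (13.71 - 0)/40 = 0.3429 A
|I_R2| = 0.3429 A

Final answer: |I_R2| = 0.3429 A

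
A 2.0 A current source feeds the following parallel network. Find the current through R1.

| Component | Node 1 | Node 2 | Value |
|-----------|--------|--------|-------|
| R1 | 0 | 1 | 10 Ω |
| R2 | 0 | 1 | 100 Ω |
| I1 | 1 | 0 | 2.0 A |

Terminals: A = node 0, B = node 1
All resistors sit directly between nodes 0 and 1, so they are in parallel and share one voltage V; the full source current 2 A splits among them.
1/R_par = 1/10 + 1/100 = 0.11 S  =>  R_par = 9.091 Ω
V = I × R_par = 2 × 9.091 = 18.18 V
I_R1 = V/R1 = 18.18/10 = 1.818 A

Final answer: 1.818 A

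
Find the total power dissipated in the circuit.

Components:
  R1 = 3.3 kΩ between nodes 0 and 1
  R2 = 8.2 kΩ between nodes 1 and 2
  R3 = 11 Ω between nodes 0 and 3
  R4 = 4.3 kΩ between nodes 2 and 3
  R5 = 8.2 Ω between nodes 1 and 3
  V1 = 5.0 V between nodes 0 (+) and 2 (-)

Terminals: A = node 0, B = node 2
Nodal analysis, taking node 2 as the 0 V reference.
Source V1 fixes V_0 = 5 V.
KCL at each unknown node (sum of currents leaving = 0; resistances in Ω):
  Node 1: (V_1 - 5)/3300 + (V_1 - 0)/8200 + (V_1 - V_3)/8.2 = 0
  Node 3: (V_3 - 5)/11 + (V_3 - 0)/4300 + (V_3 - V_1)/8.2 = 0
Collecting terms (coefficients in siemens):
  0.1224·V_1 - 0.122·V_3 = 0.001515
  0.2131·V_3 - 0.122·V_1 = 0.4545
Determinant D = (0.1224)(0.2131) - (-0.122)(-0.122) = 0.01121
V_1 = [(0.001515)(0.2131) - (-0.122)(0.4545)]/D = 4.976 V
V_3 = [(0.1224)(0.4545) - (0.001515)(-0.122)]/D = 4.981 V
Power in each resistor, P = (ΔV)²/R:
  P_R1 = (5 - 4.976)²/3300 = 0.0000001782 W
  P_R2 = (4.976 - 0)²/8200 = 0.003019 W
  P_R3 = (5 - 4.981)²/11 = 0.00003399 W
  P_R4 = (0 - 4.981)²/4300 = 0.005769 W
  P_R5 = (4.976 - 4.981)²/8.2 = 0.000002947 W
P_total = P_R1 + P_R2 + P_R3 + P_R4 + P_R5 = 0.008825 W

Final answer: 0.008825 W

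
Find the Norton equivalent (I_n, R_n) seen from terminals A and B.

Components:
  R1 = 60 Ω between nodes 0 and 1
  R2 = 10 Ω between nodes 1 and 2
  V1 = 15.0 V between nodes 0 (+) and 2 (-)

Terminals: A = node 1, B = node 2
Find the Thévenin equivalent first; then I_n = V_th/R_th and R_n = R_th.
Step 1 — V_th is the open-circuit voltage V_A - V_B (nothing connected across the terminals).
Nodal analysis, taking node 2 as the 0 V reference.
Source V1 fixes V_0 = 15 V.
KCL at each unknown node (sum of currents leaving = 0; resistances in Ω):
  Node 1: (V_1 - 15)/60 + (V_1 - 0)/10 = 0
Collecting terms: 0.1167 × V_1 = 0.25  =>  V_1 = 2.143 V
V_th = V_1 - V_2 = 2.143 - 0 = 2.143 V
Step 2 — R_th: zero the source — replace V1 by a short circuit (node 2 merges into node 0) — and find the resistance seen between A (node 1) and B (node 0).
Reduce the network between node 1 (A) and node 0 (B) by series/parallel combination:
  Rp1 = R1 ‖ R2 (parallel, both between nodes 0 and 1) = 1/(1/60 + 1/10) = 8.571 Ω
R_th = 8.571 Ω
I_n = V_th/R_th = 2.143/8.571 = 0.25 A, and R_n = R_th = 8.571 Ω

Final answer: I_n = 0.25 A, R_n = 8.571 Ω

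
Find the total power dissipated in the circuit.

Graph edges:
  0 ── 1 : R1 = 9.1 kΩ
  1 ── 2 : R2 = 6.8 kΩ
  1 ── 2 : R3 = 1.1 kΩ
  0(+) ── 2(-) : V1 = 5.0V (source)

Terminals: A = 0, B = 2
Nodal analysis, taking node 2 as the 0 V reference.
Source V1 fixes V_0 = 5 V.
KCL at each unknown node (sum of currents leaving = 0; resistances in Ω):
  Node 1: (V_1 - 5)/9100 + (V_1 - 0)/6800 + (V_1 - 0)/1100 = 0
Collecting terms: 0.001166 × V_1 = 0.0005495  =>  V_1 = 0.4712 V
Power in each resistor, P = (ΔV)²/R:
  P_R1 = (5 - 0.4712)²/9100 = 0.002254 W
  P_R2 = (0.4712 - 0)²/6800 = 0.00003265 W
  P_R3 = (0.4712 - 0)²/1100 = 0.0002019 W
P_total = P_R1 + P_R2 + P_R3 = 0.002488 W

Final answer: 0.002488 W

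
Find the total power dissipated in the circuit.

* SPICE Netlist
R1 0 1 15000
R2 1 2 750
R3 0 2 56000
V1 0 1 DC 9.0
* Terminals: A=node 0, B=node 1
Nodal analysis, taking node 1 as the 0 V reference.
Source V1 fixes V_0 = 9 V.
KCL at each unknown node (sum of currents leaving = 0; resistances in Ω):
  Node 2: (V_2 - 0)/750 + (V_2 - 9)/56000 = 0
Collecting terms: 0.001351 × V_2 = 0.0001607  =>  V_2 = 0.1189 V
Power in each resistor, P = (ΔV)²/R:
  P_R1 = (9 - 0)²/15000 = 0.0054 W
  P_R2 = (0 - 0.1189)²/750 = 0.00001886 W
  P_R3 = (9 - 0.1189)²/56000 = 0.001408 W
P_total = P_R1 + P_R2 + P_R3 = 0.006827 W

Final answer: 0.006827 W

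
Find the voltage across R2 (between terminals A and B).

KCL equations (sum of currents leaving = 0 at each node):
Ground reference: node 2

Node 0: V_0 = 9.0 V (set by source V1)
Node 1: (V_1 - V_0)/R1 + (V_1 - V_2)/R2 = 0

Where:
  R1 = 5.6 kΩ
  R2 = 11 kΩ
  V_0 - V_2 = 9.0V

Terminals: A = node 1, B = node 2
R1 and R2 are in series across V1 (node 0 → node 1 → node 2), and the output A–B is taken across R2, so this is a voltage divider.
Series current: I = V1/(R1 + R2) = 9/(5600 + 11000) = 9/16600 = 0.0005422 A
V_R2 = I × R2 = V1 × R2/(R1 + R2) = 9 × 11000/16600 = 5.964 V

Final answer: 5.964 V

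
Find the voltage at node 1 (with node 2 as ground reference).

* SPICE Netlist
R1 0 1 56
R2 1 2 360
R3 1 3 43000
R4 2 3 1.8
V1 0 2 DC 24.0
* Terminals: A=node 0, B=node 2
Nodal analysis, taking node 2 as the 0 V reference.
Source V1 fixes V_0 = 24 V.
KCL at each unknown node (sum of currents leaving = 0; resistances in Ω):
  Node 1: (V_1 - 24)/56 + (V_1 - 0)/360 + (V_1 - V_3)/43000 = 0
  Node 3: (V_3 - V_1)/43000 + (V_3 - 0)/1.8 = 0
Collecting terms (coefficients in siemens):
  0.02066·V_1 - 0.00002326·V_3 = 0.4286
  0.5556·V_3 - 0.00002326·V_1 = 0
Determinant D = (0.02066)(0.5556) - (-0.00002326)(-0.00002326) = 0.01148
V_1 = [(0.4286)(0.5556) - (-0.00002326)(0)]/D = 20.75 V
V_3 = [(0.02066)(0) - (0.4286)(-0.00002326)]/D = 0.0008684 V
The requested potential is V_1 = 20.75 V.

Final answer: V_1 = 20.75 V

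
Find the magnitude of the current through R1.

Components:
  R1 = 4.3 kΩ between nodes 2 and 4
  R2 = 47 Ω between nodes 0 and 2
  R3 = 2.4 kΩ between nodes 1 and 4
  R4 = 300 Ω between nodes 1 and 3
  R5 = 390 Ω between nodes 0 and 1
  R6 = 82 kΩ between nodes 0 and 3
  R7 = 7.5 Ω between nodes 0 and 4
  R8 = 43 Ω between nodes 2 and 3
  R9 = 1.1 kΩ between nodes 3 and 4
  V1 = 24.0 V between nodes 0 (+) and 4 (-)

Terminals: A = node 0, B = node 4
Nodal analysis, taking node 4 as the 0 V reference.
Source V1 fixes V_0 = 24 V.
KCL at each unknown node (sum of currents leaving = 0; resistances in Ω):
  Node 1: (V_1 - 0)/2400 + (V_1 - V_3)/300 + (V_1 - 24)/390 = 0
  Node 2: (V_2 - 0)/4300 + (V_2 - 24)/47 + (V_2 - V_3)/43 = 0
  Node 3: (V_3 - V_1)/300 + (V_3 - 24)/82000 + (V_3 - V_2)/43 + (V_3 - 0)/1100 = 0
Collecting terms (coefficients in siemens):
  0.006314·V_1 - 0.003333·V_3 = 0.06154
  0.04476·V_2 - 0.02326·V_3 = 0.5106
  0.02751·V_3 - 0.003333·V_1 - 0.02326·V_2 = 0.0002927
Solving these 3 simultaneous equations (Gaussian elimination) gives:
  V_1 = 21.26 V, V_2 = 22.74 V, V_3 = 21.81 V
I_R1 = (V_2 - V_4)/R1 = (22.74 - 0)/4300 = 0.005287 A
|I_R1| = 0.005287 A

Final answer: |I_R1| = 0.005287 A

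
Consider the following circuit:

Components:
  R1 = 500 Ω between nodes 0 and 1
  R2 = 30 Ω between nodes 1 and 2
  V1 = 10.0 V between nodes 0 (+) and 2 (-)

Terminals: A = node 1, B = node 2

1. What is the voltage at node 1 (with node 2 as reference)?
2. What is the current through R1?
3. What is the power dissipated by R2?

Nodal analysis, taking node 2 as the 0 V reference.
Source V1 fixes V_0 = 10 V.
KCL at each unknown node (sum of currents leaving = 0; resistances in Ω):
  Node 1: (V_1 - 10)/500 + (V_1 - 0)/30 = 0
Collecting terms: 0.03533 × V_1 = 0.02  =>  V_1 = 0.566 V
Part 1:
  Read off the nodal solution: V_1 = 0.566 V
Part 2:
  I_R1 = (V_0 - V_1)/R1 = (10 - 0.566)/500 = 0.01887 A
  Magnitude: I_R1 = 0.01887 A
Part 3:
  I_R2 = (V_1 - V_2)/R2 = (0.566 - 0)/30 = 0.01887 A
  P_R2 = I_R2² × R2 = (0.01887)² × 30 = 0.01068 W

Final answers:
1. V_1 = 0.566 V
2. I_R1 = 0.01887 A
3. P_R2 = 0.01068 W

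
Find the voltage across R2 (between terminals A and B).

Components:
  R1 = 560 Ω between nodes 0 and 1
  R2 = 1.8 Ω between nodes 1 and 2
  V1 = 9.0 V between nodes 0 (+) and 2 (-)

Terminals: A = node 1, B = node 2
R1 and R2 are in series across V1 (node 0 → node 1 → node 2), and the output A–B is taken across R2, so this is a voltage divider.
Series current: I = V1/(R1 + R2) = 9/(560 + 1.8) = 9/561.8 = 0.01602 A
V_R2 = I × R2 = V1 × R2/(R1 + R2) = 9 × 1.8/561.8 = 0.02884 V

Final answer: 0.02884 V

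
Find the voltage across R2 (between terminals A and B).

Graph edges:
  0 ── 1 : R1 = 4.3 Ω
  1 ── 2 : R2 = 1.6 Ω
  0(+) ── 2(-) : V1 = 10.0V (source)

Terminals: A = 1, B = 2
R1 and R2 are in series across V1 (node 0 → node 1 → node 2), and the output A–B is taken across R2, so this is a voltage divider.
Series current: I = V1/(R1 + R2) = 10/(4.3 + 1.6) = 10/5.9 = 1.695 A
V_R2 = I × R2 = V1 × R2/(R1 + R2) = 10 × 1.6/5.9 = 2.712 V

Final answer: 2.712 V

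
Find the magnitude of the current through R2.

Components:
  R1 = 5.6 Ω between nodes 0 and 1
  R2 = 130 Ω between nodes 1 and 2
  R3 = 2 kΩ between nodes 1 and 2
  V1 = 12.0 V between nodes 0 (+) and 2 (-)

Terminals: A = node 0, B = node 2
Nodal analysis, taking node 2 as the 0 V reference.
Source V1 fixes V_0 = 12 V.
KCL at each unknown node (sum of currents leaving = 0; resistances in Ω):
  Node 1: (V_1 - 12)/5.6 + (V_1 - 0)/130 + (V_1 - 0)/2000 = 0
Collecting terms: 0.1868 × V_1 = 2.143  =>  V_1 = 11.47 V
I_R2 = (V_1 - V_2)/R2 = (11.47 - 0)/130 = 0.08826 A
|I_R2| = 0.08826 A

Final answer: |I_R2| = 0.08826 A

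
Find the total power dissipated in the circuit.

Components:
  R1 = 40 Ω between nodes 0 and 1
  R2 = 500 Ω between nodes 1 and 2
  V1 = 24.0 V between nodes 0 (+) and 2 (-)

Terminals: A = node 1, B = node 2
Nodal analysis, taking node 2 as the 0 V reference.
Source V1 fixes V_0 = 24 V.
KCL at each unknown node (sum of currents leaving = 0; resistances in Ω):
  Node 1: (V_1 - 24)/40 + (V_1 - 0)/500 = 0
Collecting terms: 0.027 × V_1 = 0.6  =>  V_1 = 22.22 V
Power in each resistor, P = (ΔV)²/R:
  P_R1 = (24 - 22.22)²/40 = 0.07901 W
  P_R2 = (22.22 - 0)²/500 = 0.9877 W
P_total = P_R1 + P_R2 = 1.067 W

Final answer: 1.067 W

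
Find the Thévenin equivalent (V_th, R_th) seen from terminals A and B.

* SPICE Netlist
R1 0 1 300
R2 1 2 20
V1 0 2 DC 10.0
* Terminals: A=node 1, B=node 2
Step 1 — V_th is the open-circuit voltage V_A - V_B (nothing connected across the terminals).
Nodal analysis, taking node 2 as the 0 V reference.
Source V1 fixes V_0 = 10 V.
KCL at each unknown node (sum of currents leaving = 0; resistances in Ω):
  Node 1: (V_1 - 10)/300 + (V_1 - 0)/20 = 0
Collecting terms: 0.05333 × V_1 = 0.03333  =>  V_1 = 0.625 V
V_th = V_1 - V_2 = 0.625 - 0 = 0.625 V
Step 2 — R_th: zero the source — replace V1 by a short circuit (node 2 merges into node 0) — and find the resistance seen between A (node 1) and B (node 0).
Reduce the network between node 1 (A) and node 0 (B) by series/parallel combination:
  Rp1 = R1 ‖ R2 (parallel, both between nodes 0 and 1) = 1/(1/300 + 1/20) = 18.75 Ω
R_th = 18.75 Ω

Final answer: V_th = 0.625 V, R_th = 18.75 Ω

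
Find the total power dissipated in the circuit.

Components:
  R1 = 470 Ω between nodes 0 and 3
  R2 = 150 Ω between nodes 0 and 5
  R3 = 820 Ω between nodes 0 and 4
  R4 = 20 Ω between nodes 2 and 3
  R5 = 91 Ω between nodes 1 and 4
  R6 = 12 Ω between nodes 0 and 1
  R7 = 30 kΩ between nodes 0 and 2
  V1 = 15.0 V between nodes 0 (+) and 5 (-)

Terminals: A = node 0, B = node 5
Nodal analysis, taking node 5 as the 0 V reference.
Source V1 fixes V_0 = 15 V.
KCL at each unknown node (sum of currents leaving = 0; resistances in Ω):
  Node 1: (V_1 - V_4)/91 + (V_1 - 15)/12 = 0
  Node 2: (V_2 - V_3)/20 + (V_2 - 15)/30000 = 0
  Node 3: (V_3 - 15)/470 + (V_3 - V_2)/20 = 0
  Node 4: (V_4 - 15)/820 + (V_4 - V_1)/91 = 0
Collecting terms (coefficients in siemens):
  0.09432·V_1 - 0.01099·V_4 = 1.25
  0.05003·V_2 - 0.05·V_3 = 0.0005
  0.05213·V_3 - 0.05·V_2 = 0.03191
  0.01221·V_4 - 0.01099·V_1 = 0.01829
Solving these 4 simultaneous equations (Gaussian elimination) gives:
  V_1 = 15 V, V_2 = 15 V, V_3 = 15 V, V_4 = 15 V
Power in each resistor, P = (ΔV)²/R:
  P_R1 = (15 - 15)²/470 = 0 W
  P_R2 = (15 - 0)²/150 = 1.5 W
  P_R3 = (15 - 15)²/820 = 0 W
  P_R4 = (15 - 15)²/20 = 0 W
  P_R5 = (15 - 15)²/91 = 0 W
  P_R6 = (15 - 15)²/12 = 0 W
  P_R7 = (15 - 15)²/30000 = 0 W
P_total = P_R1 + P_R2 + P_R3 + P_R4 + P_R5 + P_R6 + P_R7 = 1.5 W

Final answer: 1.5 W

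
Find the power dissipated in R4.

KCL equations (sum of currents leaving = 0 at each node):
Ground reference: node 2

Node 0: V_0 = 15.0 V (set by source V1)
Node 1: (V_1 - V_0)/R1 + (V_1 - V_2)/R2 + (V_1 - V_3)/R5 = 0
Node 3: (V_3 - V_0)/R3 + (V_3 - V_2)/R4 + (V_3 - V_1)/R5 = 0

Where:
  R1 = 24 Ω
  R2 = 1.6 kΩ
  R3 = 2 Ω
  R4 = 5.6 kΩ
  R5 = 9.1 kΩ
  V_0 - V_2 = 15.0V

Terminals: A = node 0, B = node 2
Nodal analysis, taking node 2 as the 0 V reference.
Source V1 fixes V_0 = 15 V.
KCL at each unknown node (sum of currents leaving = 0; resistances in Ω):
  Node 1: (V_1 - 15)/24 + (V_1 - 0)/1600 + (V_1 - V_3)/9100 = 0
  Node 3: (V_3 - 15)/2 + (V_3 - 0)/5600 + (V_3 - V_1)/9100 = 0
Collecting terms (coefficients in siemens):
  0.0424·V_1 - 0.0001099·V_3 = 0.625
  0.5003·V_3 - 0.0001099·V_1 = 7.5
Determinant D = (0.0424)(0.5003) - (-0.0001099)(-0.0001099) = 0.02121
V_1 = [(0.625)(0.5003) - (-0.0001099)(7.5)]/D = 14.78 V
V_3 = [(0.0424)(7.5) - (0.625)(-0.0001099)]/D = 14.99 V
I_R4 = (V_2 - V_3)/R4 = (0 - 14.99)/5600 = -0.002678 A
P_R4 = I_R4² × R4 = (-0.002678)² × 5600 = 0.04015 W

Final answer: 0.04015 W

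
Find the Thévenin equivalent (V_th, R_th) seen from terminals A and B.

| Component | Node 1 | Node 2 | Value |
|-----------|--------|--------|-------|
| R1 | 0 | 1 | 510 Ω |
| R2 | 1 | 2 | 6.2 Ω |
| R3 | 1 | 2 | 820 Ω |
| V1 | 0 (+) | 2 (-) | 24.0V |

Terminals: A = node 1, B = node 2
Step 1 — V_th is the open-circuit voltage V_A - V_B (nothing connected across the terminals).
Nodal analysis, taking node 2 as the 0 V reference.
Source V1 fixes V_0 = 24 V.
KCL at each unknown node (sum of currents leaving = 0; resistances in Ω):
  Node 1: (V_1 - 24)/510 + (V_1 - 0)/6.2 + (V_1 - 0)/820 = 0
Collecting terms: 0.1645 × V_1 = 0.04706  =>  V_1 = 0.2861 V
V_th = V_1 - V_2 = 0.2861 - 0 = 0.2861 V
Step 2 — R_th: zero the source — replace V1 by a short circuit (node 2 merges into node 0) — and find the resistance seen between A (node 1) and B (node 0).
Reduce the network between node 1 (A) and node 0 (B) by series/parallel combination:
  Rp1 = R1 ‖ R2 ‖ R3 (parallel, all between nodes 0 and 1) = 1/(1/510 + 1/6.2 + 1/820) = 6.08 Ω
R_th = 6.08 Ω

Final answer: V_th = 0.2861 V, R_th = 6.08 Ω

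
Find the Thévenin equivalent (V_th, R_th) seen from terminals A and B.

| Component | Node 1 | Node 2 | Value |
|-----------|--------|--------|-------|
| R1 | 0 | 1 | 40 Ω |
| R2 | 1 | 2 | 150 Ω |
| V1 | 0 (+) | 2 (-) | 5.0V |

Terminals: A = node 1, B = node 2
Step 1 — V_th is the open-circuit voltage V_A - V_B (nothing connected across the terminals).
Nodal analysis, taking node 2 as the 0 V reference.
Source V1 fixes V_0 = 5 V.
KCL at each unknown node (sum of currents leaving = 0; resistances in Ω):
  Node 1: (V_1 - 5)/40 + (V_1 - 0)/150 = 0
Collecting terms: 0.03167 × V_1 = 0.125  =>  V_1 = 3.947 V
V_th = V_1 - V_2 = 3.947 - 0 = 3.947 V
Step 2 — R_th: zero the source — replace V1 by a short circuit (node 2 merges into node 0) — and find the resistance seen between A (node 1) and B (node 0).
Reduce the network between node 1 (A) and node 0 (B) by series/parallel combination:
  Rp1 = R1 ‖ R2 (parallel, both between nodes 0 and 1) = 1/(1/40 + 1/150) = 31.58 Ω
R_th = 31.58 Ω

Final answer: V_th = 3.947 V, R_th = 31.58 Ω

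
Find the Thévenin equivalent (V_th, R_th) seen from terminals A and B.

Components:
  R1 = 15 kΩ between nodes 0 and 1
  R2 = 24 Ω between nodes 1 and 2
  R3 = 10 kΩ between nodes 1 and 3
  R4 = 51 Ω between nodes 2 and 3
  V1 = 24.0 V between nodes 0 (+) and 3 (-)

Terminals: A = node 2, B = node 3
Step 1 — V_th is the open-circuit voltage V_A - V_B (nothing connected across the terminals).
Nodal analysis, taking node 3 as the 0 V reference.
Source V1 fixes V_0 = 24 V.
KCL at each unknown node (sum of currents leaving = 0; resistances in Ω):
  Node 1: (V_1 - 24)/15000 + (V_1 - V_2)/24 + (V_1 - 0)/10000 = 0
  Node 2: (V_2 - V_1)/24 + (V_2 - 0)/51 = 0
Collecting terms (coefficients in siemens):
  0.04183·V_1 - 0.04167·V_2 = 0.0016
  0.06127·V_2 - 0.04167·V_1 = 0
Determinant D = (0.04183)(0.06127) - (-0.04167)(-0.04167) = 0.0008272
V_1 = [(0.0016)(0.06127) - (-0.04167)(0)]/D = 0.1185 V
V_2 = [(0.04183)(0) - (0.0016)(-0.04167)]/D = 0.08059 V
V_th = V_2 - V_3 = 0.08059 - 0 = 0.08059 V
Step 2 — R_th: zero the source — replace V1 by a short circuit (node 3 merges into node 0) — and find the resistance seen between A (node 2) and B (node 0).
Reduce the network between node 2 (A) and node 0 (B) by series/parallel combination:
  Rp1 = R1 ‖ R3 (parallel, both between nodes 0 and 1) = 1/(1/15000 + 1/10000) = 6000 Ω
  Rs1 = R2 + Rp1 (series, joined only at node 1) = 24 + 6000 = 6024 Ω
  Rp2 = R4 ‖ Rs1 (parallel, both between nodes 0 and 2) = 1/(1/51 + 1/6024) = 50.57 Ω
R_th = 50.57 Ω

Final answer: V_th = 0.08059 V, R_th = 50.57 Ω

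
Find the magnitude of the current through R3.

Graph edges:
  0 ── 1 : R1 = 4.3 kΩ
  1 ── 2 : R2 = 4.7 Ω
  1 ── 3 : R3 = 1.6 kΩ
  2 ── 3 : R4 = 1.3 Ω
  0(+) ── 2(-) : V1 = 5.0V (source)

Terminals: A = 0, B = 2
Nodal analysis, taking node 2 as the 0 V reference.
Source V1 fixes V_0 = 5 V.
KCL at each unknown node (sum of currents leaving = 0; resistances in Ω):
  Node 1: (V_1 - 5)/4300 + (V_1 - 0)/4.7 + (V_1 - V_3)/1600 = 0
  Node 3: (V_3 - V_1)/1600 + (V_3 - 0)/1.3 = 0
Collecting terms (coefficients in siemens):
  0.2136·V_1 - 0.000625·V_3 = 0.001163
  0.7699·V_3 - 0.000625·V_1 = 0
Determinant D = (0.2136)(0.7699) - (-0.000625)(-0.000625) = 0.1645
V_1 = [(0.001163)(0.7699) - (-0.000625)(0)]/D = 0.005443 V
V_3 = [(0.2136)(0) - (0.001163)(-0.000625)]/D = 0.000004419 V
I_R3 = (V_1 - V_3)/R3 = (0.005443 - 0.000004419)/1600 = 0.000003399 A
|I_R3| = 0.000003399 A

Final answer: |I_R3| = 3.399e-06 A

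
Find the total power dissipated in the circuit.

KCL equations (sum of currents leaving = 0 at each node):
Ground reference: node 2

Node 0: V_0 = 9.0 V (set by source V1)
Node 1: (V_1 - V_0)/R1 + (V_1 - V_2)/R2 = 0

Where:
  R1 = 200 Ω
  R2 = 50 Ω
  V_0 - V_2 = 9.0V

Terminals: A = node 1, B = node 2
Nodal analysis, taking node 2 as the 0 V reference.
Source V1 fixes V_0 = 9 V.
KCL at each unknown node (sum of currents leaving = 0; resistances in Ω):
  Node 1: (V_1 - 9)/200 + (V_1 - 0)/50 = 0
Collecting terms: 0.025 × V_1 = 0.045  =>  V_1 = 1.8 V
Power in each resistor, P = (ΔV)²/R:
  P_R1 = (9 - 1.8)²/200 = 0.2592 W
  P_R2 = (1.8 - 0)²/50 = 0.0648 W
P_total = P_R1 + P_R2 = 0.324 W

Final answer: 0.324 W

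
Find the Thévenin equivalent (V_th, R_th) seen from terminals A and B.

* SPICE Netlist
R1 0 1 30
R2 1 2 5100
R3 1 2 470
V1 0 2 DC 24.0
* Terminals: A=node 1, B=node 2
Step 1 — V_th is the open-circuit voltage V_A - V_B (nothing connected across the terminals).
Nodal analysis, taking node 2 as the 0 V reference.
Source V1 fixes V_0 = 24 V.
KCL at each unknown node (sum of currents leaving = 0; resistances in Ω):
  Node 1: (V_1 - 24)/30 + (V_1 - 0)/5100 + (V_1 - 0)/470 = 0
Collecting terms: 0.03566 × V_1 = 0.8  =>  V_1 = 22.44 V
V_th = V_1 - V_2 = 22.44 - 0 = 22.44 V
Step 2 — R_th: zero the source — replace V1 by a short circuit (node 2 merges into node 0) — and find the resistance seen between A (node 1) and B (node 0).
Reduce the network between node 1 (A) and node 0 (B) by series/parallel combination:
  Rp1 = R1 ‖ R2 ‖ R3 (parallel, all between nodes 0 and 1) = 1/(1/30 + 1/5100 + 1/470) = 28.04 Ω
R_th = 28.04 Ω

Final answer: V_th = 22.44 V, R_th = 28.04 Ω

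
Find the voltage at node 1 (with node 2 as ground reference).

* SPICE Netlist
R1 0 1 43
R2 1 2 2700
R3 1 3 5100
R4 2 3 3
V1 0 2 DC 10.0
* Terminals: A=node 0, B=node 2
Nodal analysis, taking node 2 as the 0 V reference.
Source V1 fixes V_0 = 10 V.
KCL at each unknown node (sum of currents leaving = 0; resistances in Ω):
  Node 1: (V_1 - 10)/43 + (V_1 - 0)/2700 + (V_1 - V_3)/5100 = 0
  Node 3: (V_3 - V_1)/5100 + (V_3 - 0)/3 = 0
Collecting terms (coefficients in siemens):
  0.02382·V_1 - 0.0001961·V_3 = 0.2326
  0.3335·V_3 - 0.0001961·V_1 = 0
Determinant D = (0.02382)(0.3335) - (-0.0001961)(-0.0001961) = 0.007945
V_1 = [(0.2326)(0.3335) - (-0.0001961)(0)]/D = 9.762 V
V_3 = [(0.02382)(0) - (0.2326)(-0.0001961)]/D = 0.005739 V
The requested potential is V_1 = 9.762 V.

Final answer: V_1 = 9.762 V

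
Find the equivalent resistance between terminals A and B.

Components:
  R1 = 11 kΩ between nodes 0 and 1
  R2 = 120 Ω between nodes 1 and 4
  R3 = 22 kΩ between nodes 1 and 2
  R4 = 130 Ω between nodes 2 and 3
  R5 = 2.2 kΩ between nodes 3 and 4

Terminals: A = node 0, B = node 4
Reduce the network between node 0 (A) and node 4 (B) by series/parallel combination:
  Rs1 = R3 + R4 (series, joined only at node 2) = 22000 + 130 = 22130 Ω
  Rs2 = R5 + Rs1 (series, joined only at node 3) = 2200 + 22130 = 24330 Ω
  Rp1 = R2 ‖ Rs2 (parallel, both between nodes 1 and 4) = 1/(1/120 + 1/24330) = 119.4 Ω
  Rs3 = R1 + Rp1 (series, joined only at node 1) = 11000 + 119.4 = 11120 Ω
R_eq = 11.12 kΩ

Final answer: 11.12 kΩ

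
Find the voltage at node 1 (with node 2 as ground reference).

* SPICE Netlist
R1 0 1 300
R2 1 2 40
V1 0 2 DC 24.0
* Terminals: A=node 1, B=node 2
Nodal analysis, taking node 2 as the 0 V reference.
Source V1 fixes V_0 = 24 V.
KCL at each unknown node (sum of currents leaving = 0; resistances in Ω):
  Node 1: (V_1 - 24)/300 + (V_1 - 0)/40 = 0
Collecting terms: 0.02833 × V_1 = 0.08  =>  V_1 = 2.824 V
The requested potential is V_1 = 2.824 V.

Final answer: V_1 = 2.824 V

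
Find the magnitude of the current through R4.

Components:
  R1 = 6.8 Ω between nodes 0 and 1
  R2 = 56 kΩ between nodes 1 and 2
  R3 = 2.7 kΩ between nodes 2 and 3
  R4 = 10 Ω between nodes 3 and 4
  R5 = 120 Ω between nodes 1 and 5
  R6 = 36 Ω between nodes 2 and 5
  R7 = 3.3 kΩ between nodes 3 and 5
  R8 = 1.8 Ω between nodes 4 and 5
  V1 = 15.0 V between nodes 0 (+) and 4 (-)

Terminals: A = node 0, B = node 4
Nodal analysis, taking node 4 as the 0 V reference.
Source V1 fixes V_0 = 15 V.
KCL at each unknown node (sum of currents leaving = 0; resistances in Ω):
  Node 1: (V_1 - 15)/6.8 + (V_1 - V_2)/56000 + (V_1 - V_5)/120 = 0
  Node 2: (V_2 - V_1)/56000 + (V_2 - V_3)/2700 + (V_2 - V_5)/36 = 0
  Node 3: (V_3 - V_2)/2700 + (V_3 - 0)/10 + (V_3 - V_5)/3300 = 0
  Node 5: (V_5 - V_1)/120 + (V_5 - V_2)/36 + (V_5 - V_3)/3300 + (V_5 - 0)/1.8 = 0
Collecting terms (coefficients in siemens):
  0.1554·V_1 - 0.00001786·V_2 - 0.008333·V_5 = 2.206
  0.02817·V_2 - 0.00001786·V_1 - 0.0003704·V_3 - 0.02778·V_5 = 0
  0.1007·V_3 - 0.0003704·V_2 - 0.000303·V_5 = 0
  0.592·V_5 - 0.008333·V_1 - 0.02778·V_2 - 0.000303·V_3 = 0
Solving these 4 simultaneous equations (Gaussian elimination) gives:
  V_1 = 14.21 V, V_2 = 0.2162 V, V_3 = 0.001428 V, V_5 = 0.2101 V
I_R4 = (V_3 - V_4)/R4 = (0.001428 - 0)/10 = 0.0001428 A
|I_R4| = 0.0001428 A

Final answer: |I_R4| = 0.0001428 A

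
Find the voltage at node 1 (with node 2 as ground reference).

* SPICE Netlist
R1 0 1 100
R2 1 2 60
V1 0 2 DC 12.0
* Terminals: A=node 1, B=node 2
Nodal analysis, taking node 2 as the 0 V reference.
Source V1 fixes V_0 = 12 V.
KCL at each unknown node (sum of currents leaving = 0; resistances in Ω):
  Node 1: (V_1 - 12)/100 + (V_1 - 0)/60 = 0
Collecting terms: 0.02667 × V_1 = 0.12  =>  V_1 = 4.5 V
The requested potential is V_1 = 4.5 V.

Final answer: V_1 = 4.5 V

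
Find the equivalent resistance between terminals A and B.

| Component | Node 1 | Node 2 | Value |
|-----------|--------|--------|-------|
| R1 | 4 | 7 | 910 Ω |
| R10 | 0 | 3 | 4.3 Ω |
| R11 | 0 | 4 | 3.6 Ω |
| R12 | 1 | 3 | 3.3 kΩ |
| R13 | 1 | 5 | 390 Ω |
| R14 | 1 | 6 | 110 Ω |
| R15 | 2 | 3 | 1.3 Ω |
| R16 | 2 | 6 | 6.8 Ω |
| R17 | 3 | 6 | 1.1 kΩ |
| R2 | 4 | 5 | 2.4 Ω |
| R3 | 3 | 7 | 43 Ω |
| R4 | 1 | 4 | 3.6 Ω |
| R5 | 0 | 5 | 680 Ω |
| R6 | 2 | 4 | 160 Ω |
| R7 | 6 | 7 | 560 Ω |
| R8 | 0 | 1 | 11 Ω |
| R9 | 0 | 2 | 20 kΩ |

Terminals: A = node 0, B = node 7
The network is not a plain series/parallel combination. Inject a 1 A test current into terminal A (node 0) and return it from terminal B (node 7); then R_eq = V_A / (1 A).
Nodal analysis, taking node 7 as the 0 V reference.
Current source I_test pushes 1 A into node 0 and draws it out of node 7.
KCL at each unknown node (sum of currents leaving = 0; resistances in Ω):
  Node 0: (V_0 - V_5)/680 + (V_0 - V_1)/11 + (V_0 - V_2)/20000 + (V_0 - V_3)/4.3 + (V_0 - V_4)/3.6 - 1 = 0
  Node 1: (V_1 - V_0)/11 + (V_1 - V_4)/3.6 + (V_1 - V_3)/3300 + (V_1 - V_5)/390 + (V_1 - V_6)/110 = 0
  Node 2: (V_2 - V_0)/20000 + (V_2 - V_4)/160 + (V_2 - V_3)/1.3 + (V_2 - V_6)/6.8 = 0
  Node 3: (V_3 - V_0)/4.3 + (V_3 - V_1)/3300 + (V_3 - V_2)/1.3 + (V_3 - 0)/43 + (V_3 - V_6)/1100 = 0
  Node 4: (V_4 - V_0)/3.6 + (V_4 - V_1)/3.6 + (V_4 - V_2)/160 + (V_4 - 0)/910 + (V_4 - V_5)/2.4 = 0
  Node 5: (V_5 - V_0)/680 + (V_5 - V_1)/390 + (V_5 - V_4)/2.4 = 0
  Node 6: (V_6 - V_1)/110 + (V_6 - V_2)/6.8 + (V_6 - V_3)/1100 + (V_6 - 0)/560 = 0
Collecting terms (coefficients in siemens):
  0.6028·V_0 - 0.09091·V_1 - 0.00005·V_2 - 0.2326·V_3 - 0.2778·V_4 - 0.001471·V_5 = 1
  0.3806·V_1 - 0.09091·V_0 - 0.000303·V_3 - 0.2778·V_4 - 0.002564·V_5 - 0.009091·V_6 = 0
  0.9226·V_2 - 0.00005·V_0 - 0.7692·V_3 - 0.00625·V_4 - 0.1471·V_6 = 0
  1.026·V_3 - 0.2326·V_0 - 0.000303·V_1 - 0.7692·V_2 - 0.0009091·V_6 = 0
  0.9796·V_4 - 0.2778·V_0 - 0.2778·V_1 - 0.00625·V_2 - 0.4167·V_5 = 0
  0.4207·V_5 - 0.001471·V_0 - 0.002564·V_1 - 0.4167·V_4 = 0
  0.1588·V_6 - 0.009091·V_1 - 0.1471·V_2 - 0.0009091·V_3 = 0
Solving these 7 simultaneous equations (Gaussian elimination) gives:
  V_0 = 41.97 V, V_1 = 41.67 V, V_2 = 38.11 V, V_3 = 38.12 V
  V_4 = 41.7 V, V_5 = 41.7 V, V_6 = 37.88 V
R_eq = V_0 / 1 A = 41.97 Ω

Final answer: 41.97 Ω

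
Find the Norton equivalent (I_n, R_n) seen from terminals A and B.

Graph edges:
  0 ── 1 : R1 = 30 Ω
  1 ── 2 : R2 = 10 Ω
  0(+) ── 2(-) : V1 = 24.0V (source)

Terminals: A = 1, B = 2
Find the Thévenin equivalent first; then I_n = V_th/R_th and R_n = R_th.
Step 1 — V_th is the open-circuit voltage V_A - V_B (nothing connected across the terminals).
Nodal analysis, taking node 2 as the 0 V reference.
Source V1 fixes V_0 = 24 V.
KCL at each unknown node (sum of currents leaving = 0; resistances in Ω):
  Node 1: (V_1 - 24)/30 + (V_1 - 0)/10 = 0
Collecting terms: 0.1333 × V_1 = 0.8  =>  V_1 = 6 V
V_th = V_1 - V_2 = 6 - 0 = 6 V
Step 2 — R_th: zero the source — replace V1 by a short circuit (node 2 merges into node 0) — and find the resistance seen between A (node 1) and B (node 0).
Reduce the network between node 1 (A) and node 0 (B) by series/parallel combination:
  Rp1 = R1 ‖ R2 (parallel, both between nodes 0 and 1) = 1/(1/30 + 1/10) = 7.5 Ω
R_th = 7.5 Ω
I_n = V_th/R_th = 6/7.5 = 0.8 A, and R_n = R_th = 7.5 Ω

Final answer: I_n = 0.8 A, R_n = 7.5 Ω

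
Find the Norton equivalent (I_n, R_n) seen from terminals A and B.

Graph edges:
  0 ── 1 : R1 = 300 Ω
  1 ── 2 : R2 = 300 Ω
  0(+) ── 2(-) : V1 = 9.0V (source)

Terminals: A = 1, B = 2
Find the Thévenin equivalent first; then I_n = V_th/R_th and R_n = R_th.
Step 1 — V_th is the open-circuit voltage V_A - V_B (nothing connected across the terminals).
Nodal analysis, taking node 2 as the 0 V reference.
Source V1 fixes V_0 = 9 V.
KCL at each unknown node (sum of currents leaving = 0; resistances in Ω):
  Node 1: (V_1 - 9)/300 + (V_1 - 0)/300 = 0
Collecting terms: 0.006667 × V_1 = 0.03  =>  V_1 = 4.5 V
V_th = V_1 - V_2 = 4.5 - 0 = 4.5 V
Step 2 — R_th: zero the source — replace V1 by a short circuit (node 2 merges into node 0) — and find the resistance seen between A (node 1) and B (node 0).
Reduce the network between node 1 (A) and node 0 (B) by series/parallel combination:
  Rp1 = R1 ‖ R2 (parallel, both between nodes 0 and 1) = 1/(1/300 + 1/300) = 150 Ω
R_th = 150 Ω
I_n = V_th/R_th = 4.5/150 = 0.03 A, and R_n = R_th = 150 Ω

Final answer: I_n = 0.03 A, R_n = 150 Ω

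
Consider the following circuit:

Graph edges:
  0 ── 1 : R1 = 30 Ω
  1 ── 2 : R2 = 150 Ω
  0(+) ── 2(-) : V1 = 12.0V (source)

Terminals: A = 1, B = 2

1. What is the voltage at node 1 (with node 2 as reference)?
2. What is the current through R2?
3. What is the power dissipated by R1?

Nodal analysis, taking node 2 as the 0 V reference.
Source V1 fixes V_0 = 12 V.
KCL at each unknown node (sum of currents leaving = 0; resistances in Ω):
  Node 1: (V_1 - 12)/30 + (V_1 - 0)/150 = 0
Collecting terms: 0.04 × V_1 = 0.4  =>  V_1 = 10 V
Part 1:
  Read off the nodal solution: V_1 = 10 V
Part 2:
  I_R2 = (V_1 - V_2)/R2 = (10 - 0)/150 = 0.06667 A
  Magnitude: I_R2 = 0.06667 A
Part 3:
  I_R1 = (V_0 - V_1)/R1 = (12 - 10)/30 = 0.06667 A
  P_R1 = I_R1² × R1 = (0.06667)² × 30 = 0.1333 W

Final answers:
1. V_1 = 10 V
2. I_R2 = 0.06667 A
3. P_R1 = 0.1333 W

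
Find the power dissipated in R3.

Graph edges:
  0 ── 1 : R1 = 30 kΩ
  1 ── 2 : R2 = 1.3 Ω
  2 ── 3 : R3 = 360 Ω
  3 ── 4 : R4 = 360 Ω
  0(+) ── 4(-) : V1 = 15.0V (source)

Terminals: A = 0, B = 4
Nodal analysis, taking node 4 as the 0 V reference.
Source V1 fixes V_0 = 15 V.
KCL at each unknown node (sum of currents leaving = 0; resistances in Ω):
  Node 1: (V_1 - 15)/30000 + (V_1 - V_2)/1.3 = 0
  Node 2: (V_2 - V_1)/1.3 + (V_2 - V_3)/360 = 0
  Node 3: (V_3 - V_2)/360 + (V_3 - 0)/360 = 0
Collecting terms (coefficients in siemens):
  0.7693·V_1 - 0.7692·V_2 = 0.0005
  0.772·V_2 - 0.7692·V_1 - 0.002778·V_3 = 0
  0.005556·V_3 - 0.002778·V_2 = 0
Solving these 3 simultaneous equations (Gaussian elimination) gives:
  V_1 = 0.3522 V, V_2 = 0.3515 V, V_3 = 0.1758 V
I_R3 = (V_2 - V_3)/R3 = (0.3515 - 0.1758)/360 = 0.0004883 A
P_R3 = I_R3² × R3 = (0.0004883)² × 360 = 0.00008582 W

Final answer: 8.582e-05 W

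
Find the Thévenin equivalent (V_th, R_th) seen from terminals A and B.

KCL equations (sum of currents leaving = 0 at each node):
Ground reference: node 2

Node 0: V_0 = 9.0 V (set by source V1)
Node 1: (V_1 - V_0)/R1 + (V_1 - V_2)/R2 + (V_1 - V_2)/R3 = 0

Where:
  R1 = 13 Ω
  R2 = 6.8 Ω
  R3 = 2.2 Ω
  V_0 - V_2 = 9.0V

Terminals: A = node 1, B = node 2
Step 1 — V_th is the open-circuit voltage V_A - V_B (nothing connected across the terminals).
Nodal analysis, taking node 2 as the 0 V reference.
Source V1 fixes V_0 = 9 V.
KCL at each unknown node (sum of currents leaving = 0; resistances in Ω):
  Node 1: (V_1 - 9)/13 + (V_1 - 0)/6.8 + (V_1 - 0)/2.2 = 0
Collecting terms: 0.6785 × V_1 = 0.6923  =>  V_1 = 1.02 V
V_th = V_1 - V_2 = 1.02 - 0 = 1.02 V
Step 2 — R_th: zero the source — replace V1 by a short circuit (node 2 merges into node 0) — and find the resistance seen between A (node 1) and B (node 0).
Reduce the network between node 1 (A) and node 0 (B) by series/parallel combination:
  Rp1 = R1 ‖ R2 ‖ R3 (parallel, all between nodes 0 and 1) = 1/(1/13 + 1/6.8 + 1/2.2) = 1.474 Ω
R_th = 1.474 Ω

Final answer: V_th = 1.02 V, R_th = 1.474 Ω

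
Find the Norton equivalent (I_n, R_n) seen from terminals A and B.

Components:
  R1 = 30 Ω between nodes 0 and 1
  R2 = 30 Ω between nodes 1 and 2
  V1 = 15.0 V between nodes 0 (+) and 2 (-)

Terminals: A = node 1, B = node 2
Find the Thévenin equivalent first; then I_n = V_th/R_th and R_n = R_th.
Step 1 — V_th is the open-circuit voltage V_A - V_B (nothing connected across the terminals).
Nodal analysis, taking node 2 as the 0 V reference.
Source V1 fixes V_0 = 15 V.
KCL at each unknown node (sum of currents leaving = 0; resistances in Ω):
  Node 1: (V_1 - 15)/30 + (V_1 - 0)/30 = 0
Collecting terms: 0.06667 × V_1 = 0.5  =>  V_1 = 7.5 V
V_th = V_1 - V_2 = 7.5 - 0 = 7.5 V
Step 2 — R_th: zero the source — replace V1 by a short circuit (node 2 merges into node 0) — and find the resistance seen between A (node 1) and B (node 0).
Reduce the network between node 1 (A) and node 0 (B) by series/parallel combination:
  Rp1 = R1 ‖ R2 (parallel, both between nodes 0 and 1) = 1/(1/30 + 1/30) = 15 Ω
R_th = 15 Ω
I_n = V_th/R_th = 7.5/15 = 0.5 A, and R_n = R_th = 15 Ω

Final answer: I_n = 0.5 A, R_n = 15 Ω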